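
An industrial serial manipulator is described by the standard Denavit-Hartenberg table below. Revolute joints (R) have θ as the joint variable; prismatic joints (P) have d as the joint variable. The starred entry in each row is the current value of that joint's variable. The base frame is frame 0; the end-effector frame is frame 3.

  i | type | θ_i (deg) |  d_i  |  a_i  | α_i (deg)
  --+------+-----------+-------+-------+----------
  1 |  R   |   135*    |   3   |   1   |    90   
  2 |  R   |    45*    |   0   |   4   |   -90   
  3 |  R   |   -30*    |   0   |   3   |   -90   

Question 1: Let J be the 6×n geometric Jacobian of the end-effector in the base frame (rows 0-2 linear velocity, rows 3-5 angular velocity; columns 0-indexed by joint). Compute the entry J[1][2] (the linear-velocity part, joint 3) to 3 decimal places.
axis z_2 = (0.5000,-0.5000,0.7071); lever o_n−o_2 = (-0.2384,2.3597,1.8371)
cross product → J_v[:, 2] = (-2.5871,-1.0871,1.0607)
J_ω[:, 2] = z_2
entry J[1][2] = -1.0871

-1.087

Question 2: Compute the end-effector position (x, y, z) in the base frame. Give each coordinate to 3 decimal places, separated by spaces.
-2.945 5.067 7.666

after link 1: o_1 = (-0.7071, 0.7071, 3.0000)
after link 2: o_2 = (-2.7071, 2.7071, 5.8284)
after link 3: o_3 = (-2.9455, 5.0668, 7.6655)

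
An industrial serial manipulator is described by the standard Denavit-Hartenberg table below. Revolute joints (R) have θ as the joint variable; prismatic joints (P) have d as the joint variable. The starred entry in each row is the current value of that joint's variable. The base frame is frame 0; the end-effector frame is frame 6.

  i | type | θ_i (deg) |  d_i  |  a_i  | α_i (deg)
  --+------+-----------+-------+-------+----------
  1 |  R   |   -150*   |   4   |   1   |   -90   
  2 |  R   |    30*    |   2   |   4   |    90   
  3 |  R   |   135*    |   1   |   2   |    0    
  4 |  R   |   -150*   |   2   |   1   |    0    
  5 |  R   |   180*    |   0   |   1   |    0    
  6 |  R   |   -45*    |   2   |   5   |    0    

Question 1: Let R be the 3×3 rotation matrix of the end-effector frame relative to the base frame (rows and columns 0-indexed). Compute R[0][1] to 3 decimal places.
End-effector y-axis (col 1 of R) = (0.3995,0.8080,0.4330)
R[0][1] = 0.3995

0.400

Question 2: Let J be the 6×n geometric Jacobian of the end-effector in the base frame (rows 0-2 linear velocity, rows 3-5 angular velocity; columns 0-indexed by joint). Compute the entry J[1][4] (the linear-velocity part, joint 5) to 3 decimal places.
axis z_4 = (-0.4330,-0.2500,0.8660); lever o_n−o_4 = (4.0279,-2.9734,3.4650)
cross product → J_v[:, 4] = (1.7087,4.9887,2.2945)
J_ω[:, 4] = z_4
entry J[1][4] = 4.9887

4.989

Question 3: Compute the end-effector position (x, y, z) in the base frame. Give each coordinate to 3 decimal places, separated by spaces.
after link 1: o_1 = (-0.8660, -0.5000, 4.0000)
after link 2: o_2 = (-2.8660, -3.9641, 2.0000)
after link 3: o_3 = (-1.5313, -4.8265, 3.5731)
after link 4: o_4 = (-3.2512, -5.5206, 4.8222)
after link 5: o_5 = (-2.3973, -5.3265, 5.3052)
after link 6: o_6 = (0.7767, -8.4939, 8.2872)

0.777 -8.494 8.287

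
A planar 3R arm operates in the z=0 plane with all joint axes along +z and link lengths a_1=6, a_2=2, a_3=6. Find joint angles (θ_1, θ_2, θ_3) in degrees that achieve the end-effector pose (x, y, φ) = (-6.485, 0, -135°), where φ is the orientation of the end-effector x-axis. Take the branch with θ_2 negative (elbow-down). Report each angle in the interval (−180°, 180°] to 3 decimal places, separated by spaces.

wrist centre = target − a_3·(cos φ, sin φ) = (-2.2424, 4.2426)
cos θ_2 = (23.0282−6²−2²)/(2·6·2) = -0.7072; θ_2 = -135.0043° (elbow-down)
β = atan2(4.2426,-2.2424) = 117.8578°; ψ = atan2(-1.4141,4.5857) = -17.1384°
θ_1 = β − ψ = 134.9962°
θ_3 = φ − θ_1 − θ_2 = -134.9919° (wrapped to (-180°,180°])

134.996 -135.004 -134.992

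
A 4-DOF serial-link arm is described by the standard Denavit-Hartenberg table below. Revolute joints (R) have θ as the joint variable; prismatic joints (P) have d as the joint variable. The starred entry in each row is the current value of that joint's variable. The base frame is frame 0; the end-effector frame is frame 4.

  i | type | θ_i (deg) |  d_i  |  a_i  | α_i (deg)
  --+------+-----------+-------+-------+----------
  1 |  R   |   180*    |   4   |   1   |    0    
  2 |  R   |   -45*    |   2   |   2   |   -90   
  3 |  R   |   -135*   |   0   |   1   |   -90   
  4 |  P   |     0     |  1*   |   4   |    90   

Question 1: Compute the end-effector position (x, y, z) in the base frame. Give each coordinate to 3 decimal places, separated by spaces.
after link 1: o_1 = (-1.0000, 0.0000, 4.0000)
after link 2: o_2 = (-2.4142, 1.4142, 6.0000)
after link 3: o_3 = (-1.9142, 0.9142, 6.7071)
after link 4: o_4 = (-0.4142, -0.5858, 10.2426)

-0.414 -0.586 10.243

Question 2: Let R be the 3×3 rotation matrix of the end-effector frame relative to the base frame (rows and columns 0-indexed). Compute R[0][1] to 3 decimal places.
End-effector y-axis (col 1 of R) = (-0.5000,0.5000,0.7071)
R[0][1] = -0.5000

-0.500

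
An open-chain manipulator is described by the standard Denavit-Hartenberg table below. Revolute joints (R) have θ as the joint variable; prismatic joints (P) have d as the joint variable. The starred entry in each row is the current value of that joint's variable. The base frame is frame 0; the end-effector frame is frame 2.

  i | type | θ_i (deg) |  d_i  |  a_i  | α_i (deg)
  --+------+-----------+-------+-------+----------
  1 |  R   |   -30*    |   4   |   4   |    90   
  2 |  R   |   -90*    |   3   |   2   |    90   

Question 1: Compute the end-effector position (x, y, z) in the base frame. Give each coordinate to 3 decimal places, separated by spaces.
after link 1: o_1 = (3.4641, -2.0000, 4.0000)
after link 2: o_2 = (1.9641, -4.5981, 2.0000)

1.964 -4.598 2.000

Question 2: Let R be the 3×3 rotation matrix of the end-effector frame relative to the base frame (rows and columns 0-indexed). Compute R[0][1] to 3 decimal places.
End-effector y-axis (col 1 of R) = (-0.5000,-0.8660,0.0000)
R[0][1] = -0.5000

-0.500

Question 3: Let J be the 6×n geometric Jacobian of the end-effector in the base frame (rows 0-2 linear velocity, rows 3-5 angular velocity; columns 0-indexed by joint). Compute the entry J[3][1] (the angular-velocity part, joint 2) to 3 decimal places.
axis z_1 = (-0.5000,-0.8660,0.0000); lever o_n−o_1 = (-1.5000,-2.5981,-2.0000)
cross product → J_v[:, 1] = (1.7321,-1.0000,0.0000)
J_ω[:, 1] = z_1
entry J[3][1] = -0.5000

-0.500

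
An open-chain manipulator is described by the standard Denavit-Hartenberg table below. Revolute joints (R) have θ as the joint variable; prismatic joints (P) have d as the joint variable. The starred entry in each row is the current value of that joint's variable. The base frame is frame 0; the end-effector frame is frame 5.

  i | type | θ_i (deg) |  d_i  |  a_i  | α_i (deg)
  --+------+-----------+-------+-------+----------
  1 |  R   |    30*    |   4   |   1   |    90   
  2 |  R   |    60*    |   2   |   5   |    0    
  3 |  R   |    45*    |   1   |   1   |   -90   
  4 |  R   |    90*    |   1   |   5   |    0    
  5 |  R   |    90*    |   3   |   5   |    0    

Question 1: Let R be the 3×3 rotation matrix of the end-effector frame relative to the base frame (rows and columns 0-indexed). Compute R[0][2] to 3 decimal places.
-0.837

End-effector z-axis (col 2 of R) = (-0.8365,-0.4830,-0.2588)
R[0][2] = -0.8365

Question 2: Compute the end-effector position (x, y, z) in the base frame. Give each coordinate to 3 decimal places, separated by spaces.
after link 1: o_1 = (0.8660, 0.5000, 4.0000)
after link 2: o_2 = (4.0311, 0.0179, 8.3301)
after link 3: o_3 = (4.3069, -0.9775, 9.2961)
after link 4: o_4 = (0.9704, 2.8697, 9.0372)
after link 5: o_5 = (-0.4184, 2.0678, 3.4311)

-0.418 2.068 3.431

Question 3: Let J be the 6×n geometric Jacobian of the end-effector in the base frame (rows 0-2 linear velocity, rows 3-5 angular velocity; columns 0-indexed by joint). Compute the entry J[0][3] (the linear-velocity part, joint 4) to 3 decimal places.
axis z_3 = (-0.8365,-0.4830,-0.2588); lever o_n−o_3 = (-4.7253,3.0453,-5.8649)
cross product → J_v[:, 3] = (3.6207,-3.6831,-4.8296)
J_ω[:, 3] = z_3
entry J[0][3] = 3.6207

3.621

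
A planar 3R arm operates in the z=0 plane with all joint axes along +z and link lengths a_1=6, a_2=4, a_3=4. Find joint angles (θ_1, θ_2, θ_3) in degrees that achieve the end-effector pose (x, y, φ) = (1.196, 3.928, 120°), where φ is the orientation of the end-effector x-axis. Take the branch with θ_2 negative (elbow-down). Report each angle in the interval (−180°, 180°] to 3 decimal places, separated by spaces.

46.519 -150.003 -136.517

wrist centre = target − a_3·(cos φ, sin φ) = (3.1960, 0.4639)
cos θ_2 = (10.4296−6²−4²)/(2·6·4) = -0.8660; θ_2 = -150.0028° (elbow-down)
β = atan2(0.4639,3.1960) = 8.2588°; ψ = atan2(-1.9998,2.5358) = -38.2607°
θ_1 = β − ψ = 46.5195°
θ_3 = φ − θ_1 − θ_2 = -136.5167° (wrapped to (-180°,180°])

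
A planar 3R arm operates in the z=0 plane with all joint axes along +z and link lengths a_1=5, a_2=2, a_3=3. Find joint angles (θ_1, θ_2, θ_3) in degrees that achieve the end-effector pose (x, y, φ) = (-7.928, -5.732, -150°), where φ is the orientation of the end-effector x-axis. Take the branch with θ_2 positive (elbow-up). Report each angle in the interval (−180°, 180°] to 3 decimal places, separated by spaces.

-150.003 30.015 -30.012

wrist centre = target − a_3·(cos φ, sin φ) = (-5.3299, -4.2320)
cos θ_2 = (46.3179−5²−2²)/(2·5·2) = 0.8659; θ_2 = 30.0149° (elbow-up)
β = atan2(-4.2320,-5.3299) = -141.5502°; ψ = atan2(1.0004,6.7318) = 8.4532°
θ_1 = β − ψ = -150.0033°
θ_3 = φ − θ_1 − θ_2 = -30.0115° (wrapped to (-180°,180°])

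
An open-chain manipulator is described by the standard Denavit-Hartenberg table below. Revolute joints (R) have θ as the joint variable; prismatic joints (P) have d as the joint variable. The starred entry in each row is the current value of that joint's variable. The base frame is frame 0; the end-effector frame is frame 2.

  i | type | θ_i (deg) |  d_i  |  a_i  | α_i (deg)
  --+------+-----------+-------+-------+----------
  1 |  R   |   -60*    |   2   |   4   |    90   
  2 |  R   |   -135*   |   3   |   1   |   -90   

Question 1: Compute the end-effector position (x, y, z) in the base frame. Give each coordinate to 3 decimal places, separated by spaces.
-0.952 -4.352 1.293

after link 1: o_1 = (2.0000, -3.4641, 2.0000)
after link 2: o_2 = (-0.9516, -4.3517, 1.2929)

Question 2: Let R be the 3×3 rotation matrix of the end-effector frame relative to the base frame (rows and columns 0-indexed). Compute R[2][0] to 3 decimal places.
-0.707

End-effector x-axis (col 0 of R) = (-0.3536,0.6124,-0.7071)
R[2][0] = -0.7071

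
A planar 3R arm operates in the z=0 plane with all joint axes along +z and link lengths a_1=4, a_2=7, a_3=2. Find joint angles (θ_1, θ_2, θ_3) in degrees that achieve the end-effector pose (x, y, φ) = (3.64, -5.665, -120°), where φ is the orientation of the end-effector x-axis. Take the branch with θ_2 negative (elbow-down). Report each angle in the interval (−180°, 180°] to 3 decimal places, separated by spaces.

wrist centre = target − a_3·(cos φ, sin φ) = (4.6400, -3.9329)
cos θ_2 = (36.9977−4²−7²)/(2·4·7) = -0.5000; θ_2 = -120.0027° (elbow-down)
β = atan2(-3.9329,4.6400) = -40.2852°; ψ = atan2(-6.0620,0.4997) = -85.2876°
θ_1 = β − ψ = 45.0024°
θ_3 = φ − θ_1 − θ_2 = -44.9996° (wrapped to (-180°,180°])

45.002 -120.003 -45.000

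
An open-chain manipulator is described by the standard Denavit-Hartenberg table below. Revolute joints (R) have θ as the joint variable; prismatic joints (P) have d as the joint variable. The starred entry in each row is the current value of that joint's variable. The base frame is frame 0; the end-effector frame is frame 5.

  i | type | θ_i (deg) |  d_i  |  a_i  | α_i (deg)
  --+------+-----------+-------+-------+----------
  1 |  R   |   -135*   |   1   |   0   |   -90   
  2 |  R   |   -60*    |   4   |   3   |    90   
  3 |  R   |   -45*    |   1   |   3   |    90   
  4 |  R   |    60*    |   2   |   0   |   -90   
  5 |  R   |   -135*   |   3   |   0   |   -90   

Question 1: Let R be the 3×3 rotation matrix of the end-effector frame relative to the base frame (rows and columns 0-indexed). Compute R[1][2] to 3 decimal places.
0.994

End-effector z-axis (col 2 of R) = (-0.0669,0.9937,0.0897)
R[1][2] = 0.9937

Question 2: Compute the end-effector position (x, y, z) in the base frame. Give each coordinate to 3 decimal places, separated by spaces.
2.497 -0.758 3.869

after link 1: o_1 = (0.0000, 0.0000, 1.0000)
after link 2: o_2 = (1.7678, -3.8891, 3.5981)
after link 3: o_3 = (0.1301, -2.5267, 5.9352)
after link 4: o_4 = (-0.3699, -1.0267, 4.7104)
after link 5: o_5 = (2.4973, -0.7577, 3.8695)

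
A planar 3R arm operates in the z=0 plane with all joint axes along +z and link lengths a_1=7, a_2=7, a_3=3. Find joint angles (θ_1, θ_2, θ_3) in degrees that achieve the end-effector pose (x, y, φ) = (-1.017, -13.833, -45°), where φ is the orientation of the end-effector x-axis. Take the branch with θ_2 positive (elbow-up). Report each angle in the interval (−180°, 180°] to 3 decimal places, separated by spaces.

wrist centre = target − a_3·(cos φ, sin φ) = (-3.1383, -11.7117)
cos θ_2 = (147.0125−7²−7²)/(2·7·7) = 0.5001; θ_2 = 59.9916° (elbow-up)
β = atan2(-11.7117,-3.1383) = -105.0008°; ψ = atan2(6.0617,10.5009) = 29.9958°
θ_1 = β − ψ = -134.9966°
θ_3 = φ − θ_1 − θ_2 = 30.0051° (wrapped to (-180°,180°])

-134.997 59.992 30.005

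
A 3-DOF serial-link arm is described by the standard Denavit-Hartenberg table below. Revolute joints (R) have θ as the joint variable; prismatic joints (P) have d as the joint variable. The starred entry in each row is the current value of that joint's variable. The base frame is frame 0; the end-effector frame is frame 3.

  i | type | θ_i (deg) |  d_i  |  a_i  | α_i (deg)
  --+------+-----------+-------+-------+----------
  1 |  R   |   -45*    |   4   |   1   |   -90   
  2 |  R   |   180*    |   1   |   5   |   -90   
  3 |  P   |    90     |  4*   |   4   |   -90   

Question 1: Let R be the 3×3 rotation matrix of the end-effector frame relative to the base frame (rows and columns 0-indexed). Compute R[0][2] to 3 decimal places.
0.707

End-effector z-axis (col 2 of R) = (0.7071,-0.7071,0.0000)
R[0][2] = 0.7071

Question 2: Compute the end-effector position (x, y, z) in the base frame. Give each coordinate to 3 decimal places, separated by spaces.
after link 1: o_1 = (0.7071, -0.7071, 4.0000)
after link 2: o_2 = (-2.1213, 3.5355, 4.0000)
after link 3: o_3 = (-4.9497, 0.7071, 8.0000)

-4.950 0.707 8.000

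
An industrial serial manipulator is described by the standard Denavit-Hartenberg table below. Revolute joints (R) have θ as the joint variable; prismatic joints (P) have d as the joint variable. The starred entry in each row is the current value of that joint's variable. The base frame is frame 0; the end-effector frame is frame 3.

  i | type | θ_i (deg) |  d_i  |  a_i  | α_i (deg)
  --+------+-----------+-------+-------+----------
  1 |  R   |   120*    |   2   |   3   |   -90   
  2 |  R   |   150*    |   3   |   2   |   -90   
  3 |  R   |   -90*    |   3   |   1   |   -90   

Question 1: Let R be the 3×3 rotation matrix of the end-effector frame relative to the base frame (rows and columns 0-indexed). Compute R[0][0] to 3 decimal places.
End-effector x-axis (col 0 of R) = (-0.8660,-0.5000,-0.0000)
R[0][0] = -0.8660

-0.866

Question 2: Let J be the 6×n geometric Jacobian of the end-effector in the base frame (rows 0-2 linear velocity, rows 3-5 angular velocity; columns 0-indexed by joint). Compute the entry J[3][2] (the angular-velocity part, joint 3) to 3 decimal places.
0.250

axis z_2 = (0.2500,-0.4330,0.8660); lever o_n−o_2 = (-0.1160,-1.7990,2.5981)
cross product → J_v[:, 2] = (0.4330,-0.7500,-0.5000)
J_ω[:, 2] = z_2
entry J[3][2] = 0.2500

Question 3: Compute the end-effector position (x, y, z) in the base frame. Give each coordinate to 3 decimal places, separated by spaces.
after link 1: o_1 = (-1.5000, 2.5981, 2.0000)
after link 2: o_2 = (-3.2321, -0.4019, 1.0000)
after link 3: o_3 = (-3.3481, -2.2010, 3.5981)

-3.348 -2.201 3.598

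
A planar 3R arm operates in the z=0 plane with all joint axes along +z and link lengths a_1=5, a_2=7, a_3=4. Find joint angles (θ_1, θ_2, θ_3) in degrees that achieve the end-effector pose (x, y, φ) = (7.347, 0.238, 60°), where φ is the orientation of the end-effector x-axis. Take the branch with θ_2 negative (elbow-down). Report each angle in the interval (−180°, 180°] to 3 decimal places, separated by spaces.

44.999 -120.002 135.003

wrist centre = target − a_3·(cos φ, sin φ) = (5.3470, -3.2261)
cos θ_2 = (38.9981−5²−7²)/(2·5·7) = -0.5000; θ_2 = -120.0018° (elbow-down)
β = atan2(-3.2261,5.3470) = -31.1046°; ψ = atan2(-6.0621,1.4998) = -76.1035°
θ_1 = β − ψ = 44.9989°
θ_3 = φ − θ_1 − θ_2 = 135.0028° (wrapped to (-180°,180°])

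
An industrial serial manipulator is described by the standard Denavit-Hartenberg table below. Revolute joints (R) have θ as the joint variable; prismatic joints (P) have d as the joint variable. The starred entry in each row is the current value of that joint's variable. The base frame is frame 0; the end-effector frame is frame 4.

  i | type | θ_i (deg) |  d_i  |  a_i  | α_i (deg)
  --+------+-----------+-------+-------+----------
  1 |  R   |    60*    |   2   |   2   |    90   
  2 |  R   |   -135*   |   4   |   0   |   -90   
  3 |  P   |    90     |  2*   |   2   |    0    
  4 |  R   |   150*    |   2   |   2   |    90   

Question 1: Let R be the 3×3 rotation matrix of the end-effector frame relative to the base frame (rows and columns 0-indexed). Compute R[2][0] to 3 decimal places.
0.354

End-effector x-axis (col 0 of R) = (0.9268,-0.1268,0.3536)
R[2][0] = 0.3536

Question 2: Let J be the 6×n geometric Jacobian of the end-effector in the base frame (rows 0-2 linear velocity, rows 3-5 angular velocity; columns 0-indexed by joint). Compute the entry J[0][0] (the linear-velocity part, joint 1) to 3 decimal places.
axis z_0 = ẑ; lever o_n−o_0 = (5.9998,2.9279,-0.1213)
cross product → J_v[:, 0] = (-2.9279,5.9998,0.0000)
J_ω[:, 0] = z_0
entry J[0][0] = -2.9279

-2.928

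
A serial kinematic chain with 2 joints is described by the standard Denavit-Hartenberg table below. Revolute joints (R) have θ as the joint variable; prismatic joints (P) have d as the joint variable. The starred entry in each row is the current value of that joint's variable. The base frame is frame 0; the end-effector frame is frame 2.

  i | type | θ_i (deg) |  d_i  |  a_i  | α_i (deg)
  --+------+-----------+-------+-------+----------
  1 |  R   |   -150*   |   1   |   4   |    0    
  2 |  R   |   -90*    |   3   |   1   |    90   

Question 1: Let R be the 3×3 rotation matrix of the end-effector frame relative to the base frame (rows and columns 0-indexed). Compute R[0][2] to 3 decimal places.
0.866

End-effector z-axis (col 2 of R) = (0.8660,0.5000,0.0000)
R[0][2] = 0.8660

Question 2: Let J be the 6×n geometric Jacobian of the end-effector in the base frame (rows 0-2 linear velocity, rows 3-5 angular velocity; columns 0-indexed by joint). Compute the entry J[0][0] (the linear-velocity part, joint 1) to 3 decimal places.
1.134

axis z_0 = ẑ; lever o_n−o_0 = (-3.9641,-1.1340,4.0000)
cross product → J_v[:, 0] = (1.1340,-3.9641,0.0000)
J_ω[:, 0] = z_0
entry J[0][0] = 1.1340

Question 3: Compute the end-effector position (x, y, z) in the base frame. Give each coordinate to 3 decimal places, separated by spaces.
after link 1: o_1 = (-3.4641, -2.0000, 1.0000)
after link 2: o_2 = (-3.9641, -1.1340, 4.0000)

-3.964 -1.134 4.000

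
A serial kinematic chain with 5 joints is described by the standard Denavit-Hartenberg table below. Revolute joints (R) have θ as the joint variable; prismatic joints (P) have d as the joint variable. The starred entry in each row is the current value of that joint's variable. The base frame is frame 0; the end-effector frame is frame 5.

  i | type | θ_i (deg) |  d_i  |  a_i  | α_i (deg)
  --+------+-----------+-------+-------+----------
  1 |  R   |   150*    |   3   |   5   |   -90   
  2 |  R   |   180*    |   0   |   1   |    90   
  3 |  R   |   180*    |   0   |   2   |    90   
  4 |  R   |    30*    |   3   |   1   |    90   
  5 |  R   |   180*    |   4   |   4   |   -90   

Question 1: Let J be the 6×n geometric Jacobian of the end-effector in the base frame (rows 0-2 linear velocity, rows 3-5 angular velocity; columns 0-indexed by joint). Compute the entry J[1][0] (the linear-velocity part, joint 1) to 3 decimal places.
axis z_0 = ẑ; lever o_n−o_0 = (-6.1782,0.1029,7.9641)
cross product → J_v[:, 0] = (-0.1029,-6.1782,0.0000)
J_ω[:, 0] = z_0
entry J[1][0] = -6.1782

-6.178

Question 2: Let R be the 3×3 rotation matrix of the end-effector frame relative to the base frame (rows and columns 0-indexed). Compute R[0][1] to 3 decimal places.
End-effector y-axis (col 1 of R) = (0.4330,-0.2500,-0.8660)
R[0][1] = 0.4330

0.433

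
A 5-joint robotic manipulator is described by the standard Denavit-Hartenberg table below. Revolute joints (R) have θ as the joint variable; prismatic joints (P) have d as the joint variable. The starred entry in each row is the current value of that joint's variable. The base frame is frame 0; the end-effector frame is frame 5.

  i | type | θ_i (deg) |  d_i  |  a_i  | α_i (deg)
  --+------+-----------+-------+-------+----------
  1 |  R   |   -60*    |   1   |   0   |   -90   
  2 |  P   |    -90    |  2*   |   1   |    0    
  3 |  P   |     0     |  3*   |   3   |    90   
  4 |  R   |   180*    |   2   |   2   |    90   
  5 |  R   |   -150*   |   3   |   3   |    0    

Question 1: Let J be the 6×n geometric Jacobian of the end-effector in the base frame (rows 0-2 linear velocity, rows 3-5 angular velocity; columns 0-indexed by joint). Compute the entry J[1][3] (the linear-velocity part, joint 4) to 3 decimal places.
axis z_3 = (-0.5000,0.8660,0.0000); lever o_n−o_3 = (2.3481,1.9330,0.5981)
cross product → J_v[:, 3] = (0.5179,0.2990,-3.0000)
J_ω[:, 3] = z_3
entry J[1][3] = 0.2990

0.299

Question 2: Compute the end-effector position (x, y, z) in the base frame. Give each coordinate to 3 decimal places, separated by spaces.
6.678 4.433 5.598

after link 1: o_1 = (0.0000, 0.0000, 1.0000)
after link 2: o_2 = (1.7321, 1.0000, 2.0000)
after link 3: o_3 = (4.3301, 2.5000, 5.0000)
after link 4: o_4 = (3.3301, 4.2321, 3.0000)
after link 5: o_5 = (6.6782, 4.4330, 5.5981)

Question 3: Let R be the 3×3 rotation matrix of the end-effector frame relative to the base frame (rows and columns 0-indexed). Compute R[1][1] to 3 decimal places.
-0.750

End-effector y-axis (col 1 of R) = (0.4330,-0.7500,-0.5000)
R[1][1] = -0.7500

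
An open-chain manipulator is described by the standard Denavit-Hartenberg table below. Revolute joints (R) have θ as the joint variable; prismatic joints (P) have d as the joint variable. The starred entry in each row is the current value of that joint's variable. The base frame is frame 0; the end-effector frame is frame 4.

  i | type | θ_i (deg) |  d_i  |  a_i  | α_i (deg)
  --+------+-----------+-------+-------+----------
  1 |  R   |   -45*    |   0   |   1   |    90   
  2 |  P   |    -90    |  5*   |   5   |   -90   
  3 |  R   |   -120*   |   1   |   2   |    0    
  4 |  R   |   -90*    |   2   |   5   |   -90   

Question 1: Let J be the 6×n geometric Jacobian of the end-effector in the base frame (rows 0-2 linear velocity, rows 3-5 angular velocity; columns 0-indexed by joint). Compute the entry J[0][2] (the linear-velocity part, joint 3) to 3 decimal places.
axis z_2 = (0.7071,-0.7071,0.0000); lever o_n−o_2 = (2.6643,-1.5783,5.3301)
cross product → J_v[:, 2] = (-3.7690,-3.7690,0.7679)
J_ω[:, 2] = z_2
entry J[0][2] = -3.7690

-3.769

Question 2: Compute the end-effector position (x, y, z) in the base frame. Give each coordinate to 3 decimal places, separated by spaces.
-0.164 -5.821 0.330

after link 1: o_1 = (0.7071, -0.7071, 0.0000)
after link 2: o_2 = (-2.8284, -4.2426, -5.0000)
after link 3: o_3 = (-3.3461, -6.1745, -4.0000)
after link 4: o_4 = (-0.1641, -5.8209, 0.3301)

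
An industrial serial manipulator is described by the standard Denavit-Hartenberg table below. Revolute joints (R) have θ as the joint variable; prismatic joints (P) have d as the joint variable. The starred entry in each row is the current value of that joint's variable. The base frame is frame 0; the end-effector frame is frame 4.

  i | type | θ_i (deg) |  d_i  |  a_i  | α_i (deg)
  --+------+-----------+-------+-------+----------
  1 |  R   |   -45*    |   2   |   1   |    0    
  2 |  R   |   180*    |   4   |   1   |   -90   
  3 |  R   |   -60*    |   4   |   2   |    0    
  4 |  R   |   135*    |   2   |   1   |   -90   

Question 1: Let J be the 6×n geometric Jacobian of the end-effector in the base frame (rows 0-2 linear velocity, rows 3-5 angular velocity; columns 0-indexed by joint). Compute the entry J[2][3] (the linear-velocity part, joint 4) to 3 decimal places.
axis z_3 = (-0.7071,-0.7071,0.0000); lever o_n−o_3 = (-1.5972,-1.2312,-0.9659)
cross product → J_v[:, 3] = (0.6830,-0.6830,-0.2588)
J_ω[:, 3] = z_3
entry J[2][3] = -0.2588

-0.259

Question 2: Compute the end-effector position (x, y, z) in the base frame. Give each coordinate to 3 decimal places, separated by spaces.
-5.133 -3.353 6.766

after link 1: o_1 = (0.7071, -0.7071, 2.0000)
after link 2: o_2 = (0.0000, 0.0000, 6.0000)
after link 3: o_3 = (-3.5355, -2.1213, 7.7321)
after link 4: o_4 = (-5.1328, -3.3525, 6.7661)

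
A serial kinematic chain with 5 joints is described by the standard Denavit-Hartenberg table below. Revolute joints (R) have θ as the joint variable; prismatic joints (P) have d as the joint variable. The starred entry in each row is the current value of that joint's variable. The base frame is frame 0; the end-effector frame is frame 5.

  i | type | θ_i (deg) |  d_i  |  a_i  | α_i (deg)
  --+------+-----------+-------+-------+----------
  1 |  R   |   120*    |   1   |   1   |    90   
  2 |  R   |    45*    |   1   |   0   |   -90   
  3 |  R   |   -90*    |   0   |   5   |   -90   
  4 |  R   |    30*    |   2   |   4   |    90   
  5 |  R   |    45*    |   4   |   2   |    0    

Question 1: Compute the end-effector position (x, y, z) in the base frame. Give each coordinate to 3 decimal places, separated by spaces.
9.549 8.838 3.949

after link 1: o_1 = (-0.5000, 0.8660, 1.0000)
after link 2: o_2 = (0.3660, 1.3660, 1.0000)
after link 3: o_3 = (4.6962, 3.8660, 1.0000)
after link 4: o_4 = (6.2819, 8.0476, 1.0000)
after link 5: o_5 = (9.5494, 8.8377, 3.9495)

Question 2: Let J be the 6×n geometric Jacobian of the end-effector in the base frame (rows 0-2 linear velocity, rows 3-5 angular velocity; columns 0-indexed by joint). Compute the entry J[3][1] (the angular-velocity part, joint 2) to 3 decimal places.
0.866

axis z_1 = (0.8660,0.5000,0.0000); lever o_n−o_1 = (10.0494,7.9716,2.9495)
cross product → J_v[:, 1] = (1.4747,-2.5543,1.8789)
J_ω[:, 1] = z_1
entry J[3][1] = 0.8660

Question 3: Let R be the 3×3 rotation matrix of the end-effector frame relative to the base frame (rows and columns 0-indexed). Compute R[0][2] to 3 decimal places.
0.739

End-effector z-axis (col 2 of R) = (0.7392,-0.2803,0.6124)
R[0][2] = 0.7392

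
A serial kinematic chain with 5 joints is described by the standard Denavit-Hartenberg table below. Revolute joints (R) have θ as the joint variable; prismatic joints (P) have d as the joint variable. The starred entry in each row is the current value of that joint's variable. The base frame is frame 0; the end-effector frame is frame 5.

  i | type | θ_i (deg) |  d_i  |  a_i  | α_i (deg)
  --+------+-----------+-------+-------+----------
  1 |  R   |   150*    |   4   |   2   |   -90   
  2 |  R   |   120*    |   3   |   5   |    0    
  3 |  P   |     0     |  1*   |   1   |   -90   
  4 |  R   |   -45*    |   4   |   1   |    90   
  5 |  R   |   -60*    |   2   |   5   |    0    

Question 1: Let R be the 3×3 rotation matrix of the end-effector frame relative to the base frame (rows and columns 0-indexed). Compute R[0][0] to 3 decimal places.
End-effector x-axis (col 0 of R) = (-0.6732,-0.0196,-0.7392)
R[0][0] = -0.6732

-0.673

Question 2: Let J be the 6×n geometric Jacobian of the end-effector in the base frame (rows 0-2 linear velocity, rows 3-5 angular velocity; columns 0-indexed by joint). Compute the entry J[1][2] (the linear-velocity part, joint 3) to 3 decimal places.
-0.866

prismatic axis z_2 = (-0.5000,-0.8660,0.0000)
J_v[:, 2] = z_2; J_ω[:, 2] = (0,0,0)
entry J[1][2] = -0.8660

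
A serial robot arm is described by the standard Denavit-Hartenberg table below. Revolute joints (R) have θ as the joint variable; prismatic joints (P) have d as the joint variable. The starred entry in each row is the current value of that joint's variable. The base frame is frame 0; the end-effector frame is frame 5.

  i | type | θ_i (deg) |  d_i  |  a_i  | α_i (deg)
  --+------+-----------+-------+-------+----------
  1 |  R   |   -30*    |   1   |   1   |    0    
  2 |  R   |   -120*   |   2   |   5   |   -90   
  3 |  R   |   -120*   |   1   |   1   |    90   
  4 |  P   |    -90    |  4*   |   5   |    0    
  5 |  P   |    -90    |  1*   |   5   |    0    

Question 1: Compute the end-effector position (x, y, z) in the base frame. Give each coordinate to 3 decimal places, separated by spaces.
-3.446 1.629 -2.964

after link 1: o_1 = (0.8660, -0.5000, 1.0000)
after link 2: o_2 = (-3.4641, -3.0000, 3.0000)
after link 3: o_3 = (-2.5311, -3.6160, 3.8660)
after link 4: o_4 = (-2.0311, 2.4462, 1.8660)
after link 5: o_5 = (-3.4462, 1.6292, -2.9641)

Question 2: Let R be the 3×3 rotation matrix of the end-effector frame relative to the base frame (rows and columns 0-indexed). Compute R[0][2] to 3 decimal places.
0.750

End-effector z-axis (col 2 of R) = (0.7500,0.4330,-0.5000)
R[0][2] = 0.7500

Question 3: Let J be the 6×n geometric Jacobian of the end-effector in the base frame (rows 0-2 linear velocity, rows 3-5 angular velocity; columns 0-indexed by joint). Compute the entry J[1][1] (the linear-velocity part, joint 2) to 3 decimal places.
axis z_1 = (0.0000,0.0000,1.0000); lever o_n−o_1 = (-4.3122,2.1292,-3.9641)
cross product → J_v[:, 1] = (-2.1292,-4.3122,0.0000)
J_ω[:, 1] = z_1
entry J[1][1] = -4.3122

-4.312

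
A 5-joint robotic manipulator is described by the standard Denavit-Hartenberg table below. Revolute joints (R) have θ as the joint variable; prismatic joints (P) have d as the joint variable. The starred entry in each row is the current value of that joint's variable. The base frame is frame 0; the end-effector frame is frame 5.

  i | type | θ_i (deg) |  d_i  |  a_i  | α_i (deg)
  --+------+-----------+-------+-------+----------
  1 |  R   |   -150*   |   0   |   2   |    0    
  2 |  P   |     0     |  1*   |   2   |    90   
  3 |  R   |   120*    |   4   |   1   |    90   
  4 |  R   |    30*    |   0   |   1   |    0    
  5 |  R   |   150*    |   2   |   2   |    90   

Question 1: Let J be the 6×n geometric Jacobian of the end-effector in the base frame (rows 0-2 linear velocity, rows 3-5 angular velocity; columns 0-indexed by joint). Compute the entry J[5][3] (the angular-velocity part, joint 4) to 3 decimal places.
axis z_3 = (-0.7500,-0.4330,0.5000); lever o_n−o_3 = (-2.2410,-0.7165,0.0179)
cross product → J_v[:, 3] = (0.3505,-1.1071,-0.4330)
J_ω[:, 3] = z_3
entry J[5][3] = 0.5000

0.500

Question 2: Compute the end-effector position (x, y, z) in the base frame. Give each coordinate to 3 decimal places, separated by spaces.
-7.272 0.998 1.884

after link 1: o_1 = (-1.7321, -1.0000, 0.0000)
after link 2: o_2 = (-3.4641, -2.0000, 1.0000)
after link 3: o_3 = (-5.0311, 1.7141, 1.8660)
after link 4: o_4 = (-4.9061, 2.3636, 2.6160)
after link 5: o_5 = (-7.2721, 0.9976, 1.8840)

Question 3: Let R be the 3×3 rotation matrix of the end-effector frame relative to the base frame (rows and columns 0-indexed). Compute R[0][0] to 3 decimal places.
End-effector x-axis (col 0 of R) = (-0.4330,-0.2500,-0.8660)
R[0][0] = -0.4330

-0.433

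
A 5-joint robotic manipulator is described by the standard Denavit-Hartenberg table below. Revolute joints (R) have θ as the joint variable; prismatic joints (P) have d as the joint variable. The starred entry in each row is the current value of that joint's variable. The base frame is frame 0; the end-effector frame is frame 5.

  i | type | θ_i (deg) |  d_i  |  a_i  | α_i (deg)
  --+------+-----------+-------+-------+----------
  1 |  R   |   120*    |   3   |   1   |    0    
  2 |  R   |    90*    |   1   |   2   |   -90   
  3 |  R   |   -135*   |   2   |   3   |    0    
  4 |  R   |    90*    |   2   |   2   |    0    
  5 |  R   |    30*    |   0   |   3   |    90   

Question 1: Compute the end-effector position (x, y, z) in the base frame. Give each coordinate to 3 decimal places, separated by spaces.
after link 1: o_1 = (-0.5000, 0.8660, 3.0000)
after link 2: o_2 = (-2.2321, -0.1340, 4.0000)
after link 3: o_3 = (0.6051, -0.8054, 6.1213)
after link 4: o_4 = (0.3803, -3.2445, 7.5355)
after link 5: o_5 = (-2.1292, -4.6934, 8.3120)

-2.129 -4.693 8.312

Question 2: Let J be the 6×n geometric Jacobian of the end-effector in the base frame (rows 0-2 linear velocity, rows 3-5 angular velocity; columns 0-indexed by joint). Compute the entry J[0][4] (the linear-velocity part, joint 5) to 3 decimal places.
axis z_4 = (0.5000,-0.8660,0.0000); lever o_n−o_4 = (-2.5095,-1.4489,0.7765)
cross product → J_v[:, 4] = (-0.6724,-0.3882,-2.8978)
J_ω[:, 4] = z_4
entry J[0][4] = -0.6724

-0.672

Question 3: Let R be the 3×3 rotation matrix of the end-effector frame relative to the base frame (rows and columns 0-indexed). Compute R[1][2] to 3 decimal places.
End-effector z-axis (col 2 of R) = (0.2241,0.1294,0.9659)
R[1][2] = 0.1294

0.129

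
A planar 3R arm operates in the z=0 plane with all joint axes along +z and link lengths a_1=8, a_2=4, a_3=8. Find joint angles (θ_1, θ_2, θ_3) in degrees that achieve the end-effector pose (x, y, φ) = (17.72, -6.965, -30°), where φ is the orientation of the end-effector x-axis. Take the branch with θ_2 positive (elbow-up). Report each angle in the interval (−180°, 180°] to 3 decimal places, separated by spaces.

-30.002 45.001 -44.999

wrist centre = target − a_3·(cos φ, sin φ) = (10.7918, -2.9650)
cos θ_2 = (125.2541−8²−4²)/(2·8·4) = 0.7071; θ_2 = 45.0009° (elbow-up)
β = atan2(-2.9650,10.7918) = -15.3627°; ψ = atan2(2.8285,10.8284) = 14.6391°
θ_1 = β − ψ = -30.0018°
θ_3 = φ − θ_1 − θ_2 = -44.9991° (wrapped to (-180°,180°])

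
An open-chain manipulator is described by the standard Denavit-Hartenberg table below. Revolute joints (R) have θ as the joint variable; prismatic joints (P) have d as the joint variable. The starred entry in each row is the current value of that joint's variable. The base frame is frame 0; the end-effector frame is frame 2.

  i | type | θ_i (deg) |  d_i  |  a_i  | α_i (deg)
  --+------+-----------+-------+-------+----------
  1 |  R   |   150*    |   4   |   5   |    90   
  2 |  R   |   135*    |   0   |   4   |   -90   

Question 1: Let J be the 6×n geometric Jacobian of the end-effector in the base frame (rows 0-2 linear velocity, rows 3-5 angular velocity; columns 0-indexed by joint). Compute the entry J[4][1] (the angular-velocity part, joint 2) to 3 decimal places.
0.866

axis z_1 = (0.5000,0.8660,0.0000); lever o_n−o_1 = (2.4495,-1.4142,2.8284)
cross product → J_v[:, 1] = (2.4495,-1.4142,-2.8284)
J_ω[:, 1] = z_1
entry J[4][1] = 0.8660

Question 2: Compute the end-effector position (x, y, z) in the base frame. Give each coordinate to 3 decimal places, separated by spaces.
after link 1: o_1 = (-4.3301, 2.5000, 4.0000)
after link 2: o_2 = (-1.8806, 1.0858, 6.8284)

-1.881 1.086 6.828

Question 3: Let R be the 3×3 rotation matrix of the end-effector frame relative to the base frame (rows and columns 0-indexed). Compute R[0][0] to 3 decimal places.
End-effector x-axis (col 0 of R) = (0.6124,-0.3536,0.7071)
R[0][0] = 0.6124

0.612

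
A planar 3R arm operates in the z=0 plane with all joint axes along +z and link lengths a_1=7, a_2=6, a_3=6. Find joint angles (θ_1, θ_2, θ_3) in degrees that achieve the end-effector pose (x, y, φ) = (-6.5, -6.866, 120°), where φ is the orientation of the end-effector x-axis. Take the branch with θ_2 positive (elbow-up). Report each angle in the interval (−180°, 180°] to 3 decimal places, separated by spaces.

-120.000 30.001 -150.000

wrist centre = target − a_3·(cos φ, sin φ) = (-3.5000, -12.0622)
cos θ_2 = (157.7455−7²−6²)/(2·7·6) = 0.8660; θ_2 = 30.0008° (elbow-up)
β = atan2(-12.0622,-3.5000) = -106.1808°; ψ = atan2(3.0001,12.1961) = 13.8196°
θ_1 = β − ψ = -120.0004°
θ_3 = φ − θ_1 − θ_2 = -150.0004° (wrapped to (-180°,180°])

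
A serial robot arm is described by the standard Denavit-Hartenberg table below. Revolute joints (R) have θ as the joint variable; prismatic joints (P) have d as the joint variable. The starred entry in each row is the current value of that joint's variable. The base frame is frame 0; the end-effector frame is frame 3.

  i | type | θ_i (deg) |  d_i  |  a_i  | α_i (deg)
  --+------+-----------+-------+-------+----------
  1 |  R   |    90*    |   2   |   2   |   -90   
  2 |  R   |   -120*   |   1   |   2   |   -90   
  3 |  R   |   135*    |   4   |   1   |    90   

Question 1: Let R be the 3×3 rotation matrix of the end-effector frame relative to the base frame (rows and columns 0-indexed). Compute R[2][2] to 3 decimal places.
0.612

End-effector z-axis (col 2 of R) = (0.7071,-0.3536,0.6124)
R[2][2] = 0.6124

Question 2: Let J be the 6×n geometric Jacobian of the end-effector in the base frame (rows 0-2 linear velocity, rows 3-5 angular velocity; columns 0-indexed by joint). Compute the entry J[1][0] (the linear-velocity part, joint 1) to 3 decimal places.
-0.293

axis z_0 = ẑ; lever o_n−o_0 = (-0.2929,4.8177,5.1197)
cross product → J_v[:, 0] = (-4.8177,-0.2929,0.0000)
J_ω[:, 0] = z_0
entry J[1][0] = -0.2929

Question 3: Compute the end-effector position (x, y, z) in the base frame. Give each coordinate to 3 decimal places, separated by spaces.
after link 1: o_1 = (0.0000, 2.0000, 2.0000)
after link 2: o_2 = (-1.0000, 1.0000, 3.7321)
after link 3: o_3 = (-0.2929, 4.8177, 5.1197)

-0.293 4.818 5.120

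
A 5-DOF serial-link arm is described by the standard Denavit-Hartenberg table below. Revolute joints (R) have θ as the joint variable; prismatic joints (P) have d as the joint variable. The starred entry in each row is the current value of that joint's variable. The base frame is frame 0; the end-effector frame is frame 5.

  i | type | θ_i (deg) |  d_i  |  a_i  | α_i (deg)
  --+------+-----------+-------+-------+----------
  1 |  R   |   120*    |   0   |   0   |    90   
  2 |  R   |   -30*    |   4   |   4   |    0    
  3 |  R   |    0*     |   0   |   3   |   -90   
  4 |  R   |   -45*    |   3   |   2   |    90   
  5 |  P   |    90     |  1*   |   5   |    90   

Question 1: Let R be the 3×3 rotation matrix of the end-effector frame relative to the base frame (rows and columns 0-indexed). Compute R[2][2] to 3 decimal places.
End-effector z-axis (col 2 of R) = (0.3062,0.8839,-0.3536)
R[2][2] = -0.3536

-0.354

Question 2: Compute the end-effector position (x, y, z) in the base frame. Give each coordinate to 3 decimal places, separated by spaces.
-0.036 12.305 3.075

after link 1: o_1 = (0.0000, 0.0000, 0.0000)
after link 2: o_2 = (1.7321, 5.0000, -2.0000)
after link 3: o_3 = (0.4330, 7.2500, -3.5000)
after link 4: o_4 = (0.2954, 10.3168, -1.6090)
after link 5: o_5 = (-0.0361, 12.3051, 3.0746)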